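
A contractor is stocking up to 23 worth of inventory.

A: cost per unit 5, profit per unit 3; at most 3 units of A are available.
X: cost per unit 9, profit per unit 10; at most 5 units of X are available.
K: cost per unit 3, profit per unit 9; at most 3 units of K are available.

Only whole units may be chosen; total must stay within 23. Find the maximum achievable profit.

40

This is a bounded integer knapsack.
K has the best ratio (9/3); taking only K gives at most 3×9 = 27 (stopped by the supply cap of 3).
Mixing does better — 1×A, 1×X, and 3×K: cost 23 ≤ 23, profit 1·3 + 1·10 + 3·9 = 40.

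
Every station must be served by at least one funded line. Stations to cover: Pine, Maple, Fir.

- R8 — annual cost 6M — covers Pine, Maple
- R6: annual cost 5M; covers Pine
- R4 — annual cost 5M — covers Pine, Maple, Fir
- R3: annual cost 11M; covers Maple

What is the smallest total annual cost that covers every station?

5

R4 alone covers Pine, Maple, Fir — every station.
Total annual cost: 5.
No cover costs less than 5.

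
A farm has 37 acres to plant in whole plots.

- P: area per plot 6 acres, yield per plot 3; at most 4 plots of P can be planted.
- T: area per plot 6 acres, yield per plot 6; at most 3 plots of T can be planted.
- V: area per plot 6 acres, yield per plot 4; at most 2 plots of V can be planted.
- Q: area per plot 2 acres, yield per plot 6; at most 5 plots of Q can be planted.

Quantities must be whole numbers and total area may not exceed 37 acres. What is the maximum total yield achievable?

Take 3×T, 1×V, and 5×Q: area 34 ≤ 37, yield 3·6 + 1·4 + 5·6 = 52.
Q has the best ratio (6/2) and is taken to its limit of 5; remaining capacity is filled optimally with the others.

52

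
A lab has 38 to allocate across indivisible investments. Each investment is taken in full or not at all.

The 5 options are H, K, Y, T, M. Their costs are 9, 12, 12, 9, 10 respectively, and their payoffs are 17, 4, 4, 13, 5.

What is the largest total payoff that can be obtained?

Allowing fractional choices, the relaxed optimum would be about 38.3, but investments are indivisible.
H + Y + T: cost 9 + 12 + 9 = 30 ≤ 38, payoff 17 + 4 + 13 = 34.
H + T + M: cost 9 + 9 + 10 = 28 ≤ 38, payoff 17 + 13 + 5 = 35.
H + K + T: cost 9 + 12 + 9 = 30 ≤ 38, payoff 17 + 4 + 13 = 34.
Best is H, T, and M with total payoff 35.

35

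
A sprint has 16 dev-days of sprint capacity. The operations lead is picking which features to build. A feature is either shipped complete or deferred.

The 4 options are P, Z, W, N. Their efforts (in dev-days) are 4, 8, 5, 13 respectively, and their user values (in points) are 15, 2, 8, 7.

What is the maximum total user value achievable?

23

P + Z: effort 4 + 8 = 12 ≤ 16, user value 15 + 2 = 17.
P: effort 4 ≤ 16, user value 15.
P + W: effort 4 + 5 = 9 ≤ 16, user value 15 + 8 = 23.
Best is P and W with total user value 23.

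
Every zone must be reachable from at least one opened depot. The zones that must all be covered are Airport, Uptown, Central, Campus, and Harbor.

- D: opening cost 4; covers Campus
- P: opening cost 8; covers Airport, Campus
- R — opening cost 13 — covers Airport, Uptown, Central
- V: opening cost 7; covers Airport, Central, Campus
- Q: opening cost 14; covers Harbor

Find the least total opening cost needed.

The greedy cost-per-new-zone heuristic would pick V, R, and Q for 34, but a cheaper cover exists.
Choose D, R, and Q: together they cover Airport, Uptown, Central, Campus, Harbor — every zone.
Total opening cost: 4 + 13 + 14 = 31.
No cover costs less than 31.

31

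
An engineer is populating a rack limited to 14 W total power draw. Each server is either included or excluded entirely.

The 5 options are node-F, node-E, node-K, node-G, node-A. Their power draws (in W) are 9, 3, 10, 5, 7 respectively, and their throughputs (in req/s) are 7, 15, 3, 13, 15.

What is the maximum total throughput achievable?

30

node-E + node-G: power draw 3 + 5 = 8 ≤ 14, throughput 15 + 13 = 28.
node-G + node-A: power draw 5 + 7 = 12 ≤ 14, throughput 13 + 15 = 28.
node-E + node-A: power draw 3 + 7 = 10 ≤ 14, throughput 15 + 15 = 30.
Best is node-E and node-A with total throughput 30.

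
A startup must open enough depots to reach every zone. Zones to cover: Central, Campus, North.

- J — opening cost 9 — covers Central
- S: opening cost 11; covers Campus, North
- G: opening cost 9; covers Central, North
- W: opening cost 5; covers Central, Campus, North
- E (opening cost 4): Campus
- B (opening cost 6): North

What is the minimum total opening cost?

W alone covers Central, Campus, North — every zone.
Total opening cost: 5.
No cover costs less than 5.

5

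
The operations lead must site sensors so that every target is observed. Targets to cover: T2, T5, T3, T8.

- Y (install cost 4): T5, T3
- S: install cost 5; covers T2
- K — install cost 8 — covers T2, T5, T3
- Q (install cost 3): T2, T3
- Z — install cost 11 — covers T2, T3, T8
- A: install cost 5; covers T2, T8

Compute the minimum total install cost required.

9

The greedy cost-per-new-target heuristic would pick Q, Y, and A for 12, but a cheaper cover exists.
Choose Y and A: together they cover T2, T5, T3, T8 — every target.
Total install cost: 4 + 5 = 9.
No cover costs less than 9.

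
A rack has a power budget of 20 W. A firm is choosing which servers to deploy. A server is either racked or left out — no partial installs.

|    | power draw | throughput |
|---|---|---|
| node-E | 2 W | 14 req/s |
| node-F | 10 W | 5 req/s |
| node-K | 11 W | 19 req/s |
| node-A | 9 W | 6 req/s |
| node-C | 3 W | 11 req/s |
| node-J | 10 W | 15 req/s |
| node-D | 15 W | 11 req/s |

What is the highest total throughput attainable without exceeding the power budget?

44

Allowing fractional choices, the relaxed optimum would be about 50.0, but servers are indivisible.
node-E + node-C + node-J: power draw 2 + 3 + 10 = 15 ≤ 20, throughput 14 + 11 + 15 = 40.
node-E + node-K + node-C: power draw 2 + 11 + 3 = 16 ≤ 20, throughput 14 + 19 + 11 = 44.
Best is node-E, node-K, and node-C with total throughput 44.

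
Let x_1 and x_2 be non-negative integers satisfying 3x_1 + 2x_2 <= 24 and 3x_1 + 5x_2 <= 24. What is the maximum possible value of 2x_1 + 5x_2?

22

Relaxing integrality, the LP optimum is 24.00 at (x_1,x_2) = (0, 4.8), which is not an integer point.
(x_1,x_2)=(1,4): 3·1+2·4=11≤24, 3·1+5·4=23≤24, objective 22.
(x_1,x_2)=(0,4): 3·0+2·4=8≤24, 3·0+5·4=20≤24, objective 20.
(x_1,x_2)=(2,3): 3·2+2·3=12≤24, 3·2+5·3=21≤24, objective 19.
The best lattice point is (1,4), giving 22.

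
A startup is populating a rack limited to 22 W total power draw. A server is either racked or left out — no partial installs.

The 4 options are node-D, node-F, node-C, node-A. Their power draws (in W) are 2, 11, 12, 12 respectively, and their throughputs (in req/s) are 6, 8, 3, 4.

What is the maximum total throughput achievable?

14

This is a 0-1 knapsack instance.
Allowing fractional choices, the relaxed optimum would be about 17.0, but servers are indivisible.
node-D + node-F: power draw 2 + 11 = 13 ≤ 22, throughput 6 + 8 = 14.
node-D + node-A: power draw 2 + 12 = 14 ≤ 22, throughput 6 + 4 = 10.
Best is node-D and node-F with total throughput 14.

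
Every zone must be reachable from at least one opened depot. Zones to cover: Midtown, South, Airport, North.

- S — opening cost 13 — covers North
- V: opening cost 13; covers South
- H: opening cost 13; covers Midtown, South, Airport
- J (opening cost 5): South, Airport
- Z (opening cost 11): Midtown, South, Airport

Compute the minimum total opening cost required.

24

The greedy cost-per-new-zone heuristic would pick J, Z, and S for 29, but a cheaper cover exists.
Choose S and Z: together they cover Midtown, South, Airport, North — every zone.
Total opening cost: 13 + 11 = 24.
No cover costs less than 24.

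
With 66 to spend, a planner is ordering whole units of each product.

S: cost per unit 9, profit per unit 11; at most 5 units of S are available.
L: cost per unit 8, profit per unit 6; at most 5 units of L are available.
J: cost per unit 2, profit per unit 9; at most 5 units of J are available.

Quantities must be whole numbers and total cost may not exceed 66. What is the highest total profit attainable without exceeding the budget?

This is a bounded integer knapsack.
Take 5×S, 1×L, and 5×J: cost 63 ≤ 66, profit 5·11 + 1·6 + 5·9 = 106.
J has the best ratio (9/2) and is taken to its limit of 5; remaining capacity is filled optimally with the others.

106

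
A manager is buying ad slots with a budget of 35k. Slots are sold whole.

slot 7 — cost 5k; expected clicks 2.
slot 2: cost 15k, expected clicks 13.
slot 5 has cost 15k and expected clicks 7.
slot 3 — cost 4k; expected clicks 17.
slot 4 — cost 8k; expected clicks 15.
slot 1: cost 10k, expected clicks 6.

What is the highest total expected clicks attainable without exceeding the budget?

Treat it as a binary knapsack problem.
Take slot 7, slot 2, slot 3, and slot 4: cost 5 + 15 + 4 + 8 = 32 ≤ 35, expected clicks 2 + 13 + 17 + 15 = 47.
No other feasible combination does better.

47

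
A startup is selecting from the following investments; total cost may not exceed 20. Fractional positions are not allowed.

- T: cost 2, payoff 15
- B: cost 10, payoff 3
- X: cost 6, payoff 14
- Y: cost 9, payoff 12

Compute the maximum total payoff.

41

Take T, X, and Y: cost 2 + 6 + 9 = 17 ≤ 20, payoff 15 + 14 + 12 = 41.
No other feasible combination does better.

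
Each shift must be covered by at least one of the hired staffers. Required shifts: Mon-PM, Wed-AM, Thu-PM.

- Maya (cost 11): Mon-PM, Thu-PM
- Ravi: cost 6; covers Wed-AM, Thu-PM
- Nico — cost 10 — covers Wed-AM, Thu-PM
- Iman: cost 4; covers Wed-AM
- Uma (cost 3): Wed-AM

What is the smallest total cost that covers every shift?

14

This is a weighted set-cover instance.
The greedy cost-per-new-shift heuristic would pick Ravi and Maya for 17, but a cheaper cover exists.
Choose Maya and Uma: together they cover Mon-PM, Wed-AM, Thu-PM — every shift.
Total cost: 11 + 3 = 14.
No cover costs less than 14.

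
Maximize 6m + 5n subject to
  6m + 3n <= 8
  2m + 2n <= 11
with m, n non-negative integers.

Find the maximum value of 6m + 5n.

10

Relaxing integrality, the LP optimum is 13.33 at (m,n) = (0, 2.67), which is not an integer point.
(m,n)=(0,2): 6·0+3·2=6≤8, 2·0+2·2=4≤11, objective 10.
(m,n)=(0,1): 6·0+3·1=3≤8, 2·0+2·1=2≤11, objective 5.
The best lattice point is (0,2), giving 10.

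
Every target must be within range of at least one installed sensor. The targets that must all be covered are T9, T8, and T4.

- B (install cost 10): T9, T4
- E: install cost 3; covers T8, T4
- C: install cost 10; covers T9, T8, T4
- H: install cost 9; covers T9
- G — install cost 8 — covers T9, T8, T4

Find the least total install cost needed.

8

The greedy cost-per-new-target heuristic would pick E and G for 11, but a cheaper cover exists.
G alone covers T9, T8, T4 — every target.
Total install cost: 8.
No cover costs less than 8.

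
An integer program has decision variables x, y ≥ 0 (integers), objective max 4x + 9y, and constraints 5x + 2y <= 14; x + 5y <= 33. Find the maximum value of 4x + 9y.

Relaxing integrality, the LP optimum is 59.78 at (x,y) = (0.174, 6.57), which is not an integer point.
(x,y)=(0,6) is feasible, giving 54.
(x,y)=(0,5) is feasible, giving 45.
No feasible integer point exceeds 54.

54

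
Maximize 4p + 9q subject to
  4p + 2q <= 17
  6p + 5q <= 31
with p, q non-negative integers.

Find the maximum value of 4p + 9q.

54

(p,q)=(0,6): 4·0+2·6=12≤17, 6·0+5·6=30≤31, objective 54.
(p,q)=(1,5): 4·1+2·5=14≤17, 6·1+5·5=31≤31, objective 49.
No feasible integer point exceeds 54.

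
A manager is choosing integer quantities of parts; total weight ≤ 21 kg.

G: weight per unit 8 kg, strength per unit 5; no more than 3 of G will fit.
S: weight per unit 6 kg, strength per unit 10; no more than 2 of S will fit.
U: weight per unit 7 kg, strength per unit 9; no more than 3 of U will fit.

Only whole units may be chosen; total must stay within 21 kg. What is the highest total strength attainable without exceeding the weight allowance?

This is a bounded integer knapsack.
Take 2×S and 1×U: weight 19 ≤ 21, strength 2·10 + 1·9 = 29.
S has the best ratio (10/6) and is taken to its limit of 2; remaining capacity is filled optimally with the others.

29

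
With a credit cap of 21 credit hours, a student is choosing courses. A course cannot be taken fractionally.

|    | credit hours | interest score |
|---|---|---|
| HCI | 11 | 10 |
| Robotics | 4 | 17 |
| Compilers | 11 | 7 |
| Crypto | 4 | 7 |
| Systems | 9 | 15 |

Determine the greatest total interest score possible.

Robotics + Systems: credit hours 4 + 9 = 13 ≤ 21, interest score 17 + 15 = 32.
Robotics + Crypto + Systems: credit hours 4 + 4 + 9 = 17 ≤ 21, interest score 17 + 7 + 15 = 39.
HCI + Robotics + Crypto: credit hours 11 + 4 + 4 = 19 ≤ 21, interest score 10 + 17 + 7 = 34.
Best is Robotics, Crypto, and Systems with total interest score 39.

39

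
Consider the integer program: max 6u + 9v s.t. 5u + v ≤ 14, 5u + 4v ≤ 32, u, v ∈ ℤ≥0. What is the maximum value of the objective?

72

(u,v)=(0,8) is feasible, giving 72.
(u,v)=(0,7) is feasible, giving 63.
The best lattice point is (0,8), giving 72.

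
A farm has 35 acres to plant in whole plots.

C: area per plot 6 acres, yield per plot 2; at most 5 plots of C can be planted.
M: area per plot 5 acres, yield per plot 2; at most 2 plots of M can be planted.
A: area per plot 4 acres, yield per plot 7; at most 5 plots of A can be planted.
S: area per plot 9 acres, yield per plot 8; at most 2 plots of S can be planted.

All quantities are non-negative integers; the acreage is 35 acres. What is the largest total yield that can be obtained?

A has the best ratio (7/4); taking only A gives at most 5×7 = 35 (stopped by the supply cap of 5).
Mixing does better — 1×M, 5×A, and 1×S: area 34 ≤ 35, yield 1·2 + 5·7 + 1·8 = 45.

45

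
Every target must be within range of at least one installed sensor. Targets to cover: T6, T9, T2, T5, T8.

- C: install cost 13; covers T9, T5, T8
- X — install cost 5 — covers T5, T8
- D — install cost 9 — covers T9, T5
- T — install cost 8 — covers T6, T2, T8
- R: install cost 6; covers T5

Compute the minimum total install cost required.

The greedy cost-per-new-target heuristic would pick X, T, and D for 22, but a cheaper cover exists.
Choose D and T: together they cover T6, T9, T2, T5, T8 — every target.
Total install cost: 9 + 8 = 17.
No cover costs less than 17.

17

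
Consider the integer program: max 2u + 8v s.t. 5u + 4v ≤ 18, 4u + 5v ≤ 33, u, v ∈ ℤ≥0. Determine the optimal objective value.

32

The continuous relaxation peaks at (0, 4.5) with value 36.00; rounding to a feasible lattice point costs some objective.
(u,v)=(0,4): 5·0+4·4=16≤18, 4·0+5·4=20≤33, objective 32.
(u,v)=(1,3): 5·1+4·3=17≤18, 4·1+5·3=19≤33, objective 26.
The best lattice point is (0,4), giving 32.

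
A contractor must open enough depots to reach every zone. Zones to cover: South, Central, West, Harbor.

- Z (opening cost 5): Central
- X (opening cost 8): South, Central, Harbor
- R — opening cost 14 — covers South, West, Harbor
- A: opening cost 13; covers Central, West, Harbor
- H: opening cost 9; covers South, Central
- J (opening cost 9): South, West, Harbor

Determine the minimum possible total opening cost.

Choose Z and J: together they cover South, Central, West, Harbor — every zone.
Total opening cost: 5 + 9 = 14.

14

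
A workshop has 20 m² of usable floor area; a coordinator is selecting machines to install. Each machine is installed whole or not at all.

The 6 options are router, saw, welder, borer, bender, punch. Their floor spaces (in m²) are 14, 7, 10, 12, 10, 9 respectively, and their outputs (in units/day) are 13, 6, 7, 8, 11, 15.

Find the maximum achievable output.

Treat it as a binary knapsack problem.
Take bender and punch: floor space 10 + 9 = 19 ≤ 20, output 11 + 15 = 26.
No other feasible combination does better.

26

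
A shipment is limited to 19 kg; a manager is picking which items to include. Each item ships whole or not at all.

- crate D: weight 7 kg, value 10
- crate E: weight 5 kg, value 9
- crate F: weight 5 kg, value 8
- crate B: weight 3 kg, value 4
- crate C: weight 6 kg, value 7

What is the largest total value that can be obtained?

28

crate D + crate E + crate F: weight 7 + 5 + 5 = 17 ≤ 19, value 10 + 9 + 8 = 27.
crate E + crate F + crate B + crate C: weight 5 + 5 + 3 + 6 = 19 ≤ 19, value 9 + 8 + 4 + 7 = 28.
Best is crate E, crate F, crate B, and crate C with total value 28.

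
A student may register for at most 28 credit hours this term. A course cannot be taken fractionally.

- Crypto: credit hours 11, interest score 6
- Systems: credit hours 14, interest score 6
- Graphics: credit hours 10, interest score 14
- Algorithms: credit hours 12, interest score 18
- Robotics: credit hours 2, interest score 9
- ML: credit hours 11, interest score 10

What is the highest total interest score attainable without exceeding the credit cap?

Allowing fractional choices, the relaxed optimum would be about 44.6, but courses are indivisible.
Algorithms + Robotics + ML: credit hours 12 + 2 + 11 = 25 ≤ 28, interest score 18 + 9 + 10 = 37.
Graphics + Algorithms + Robotics: credit hours 10 + 12 + 2 = 24 ≤ 28, interest score 14 + 18 + 9 = 41.
Graphics + Robotics + ML: credit hours 10 + 2 + 11 = 23 ≤ 28, interest score 14 + 9 + 10 = 33.
Best is Graphics, Algorithms, and Robotics with total interest score 41.

41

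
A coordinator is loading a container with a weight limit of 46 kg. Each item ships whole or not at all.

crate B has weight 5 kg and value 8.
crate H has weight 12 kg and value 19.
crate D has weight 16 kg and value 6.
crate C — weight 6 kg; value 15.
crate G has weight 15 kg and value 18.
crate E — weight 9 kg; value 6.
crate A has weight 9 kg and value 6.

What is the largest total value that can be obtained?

Take crate B, crate H, crate C, and crate G: weight 5 + 12 + 6 + 15 = 38 ≤ 46, value 8 + 19 + 15 + 18 = 60.
No other feasible combination does better.

60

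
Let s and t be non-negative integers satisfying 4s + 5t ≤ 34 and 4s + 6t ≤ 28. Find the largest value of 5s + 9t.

(s,t)=(1,4): 4·1+5·4=24≤34, 4·1+6·4=28≤28, objective 41.
(s,t)=(2,3): 4·2+5·3=23≤34, 4·2+6·3=26≤28, objective 37.
(s,t)=(0,4): 4·0+5·4=20≤34, 4·0+6·4=24≤28, objective 36.
Maximum is 41 at (s,t)=(1,4).

41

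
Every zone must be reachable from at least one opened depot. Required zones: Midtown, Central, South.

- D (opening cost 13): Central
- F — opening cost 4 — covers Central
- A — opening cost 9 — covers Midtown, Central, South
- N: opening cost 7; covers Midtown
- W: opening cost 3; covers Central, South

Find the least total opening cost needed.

9

The greedy cost-per-new-zone heuristic would pick W and N for 10, but a cheaper cover exists.
A alone covers Midtown, Central, South — every zone.
Total opening cost: 9.
No cover costs less than 9.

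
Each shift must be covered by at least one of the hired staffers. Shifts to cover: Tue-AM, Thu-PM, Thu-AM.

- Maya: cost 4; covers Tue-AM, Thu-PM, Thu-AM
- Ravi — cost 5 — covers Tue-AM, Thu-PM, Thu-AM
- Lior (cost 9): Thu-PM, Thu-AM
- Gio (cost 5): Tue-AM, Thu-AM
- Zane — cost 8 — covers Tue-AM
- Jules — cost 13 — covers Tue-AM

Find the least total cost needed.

4

This is an integer covering problem.
Maya alone covers Tue-AM, Thu-PM, Thu-AM — every shift.
Total cost: 4.
No cover costs less than 4.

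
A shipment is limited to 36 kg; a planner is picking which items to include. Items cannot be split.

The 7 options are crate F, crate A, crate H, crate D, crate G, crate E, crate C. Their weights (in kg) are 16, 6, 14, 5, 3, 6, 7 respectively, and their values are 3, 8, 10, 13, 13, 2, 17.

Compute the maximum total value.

Allowing fractional choices, the relaxed optimum would be about 61.3, but items are indivisible.
crate A + crate H + crate D + crate G + crate C: weight 6 + 14 + 5 + 3 + 7 = 35 ≤ 36, value 8 + 10 + 13 + 13 + 17 = 61.
crate H + crate D + crate G + crate E + crate C: weight 14 + 5 + 3 + 6 + 7 = 35 ≤ 36, value 10 + 13 + 13 + 2 + 17 = 55.
crate A + crate D + crate G + crate E + crate C: weight 6 + 5 + 3 + 6 + 7 = 27 ≤ 36, value 8 + 13 + 13 + 2 + 17 = 53.
Best is crate A, crate H, crate D, crate G, and crate C with total value 61.

61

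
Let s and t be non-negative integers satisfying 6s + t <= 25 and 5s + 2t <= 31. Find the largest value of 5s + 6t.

(s,t)=(0,15) is feasible, giving 90.
(s,t)=(0,14) is feasible, giving 84.
Maximum is 90 at (s,t)=(0,15).

90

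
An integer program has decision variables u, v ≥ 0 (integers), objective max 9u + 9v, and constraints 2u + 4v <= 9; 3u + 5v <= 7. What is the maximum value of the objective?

18

The continuous relaxation peaks at (2.33, 0) with value 21.00; rounding to a feasible lattice point costs some objective.
(u,v)=(2,0): 2·2+4·0=4≤9, 3·2+5·0=6≤7, objective 18.
(u,v)=(1,0): 2·1+4·0=2≤9, 3·1+5·0=3≤7, objective 9.
Maximum is 18 at (u,v)=(2,0).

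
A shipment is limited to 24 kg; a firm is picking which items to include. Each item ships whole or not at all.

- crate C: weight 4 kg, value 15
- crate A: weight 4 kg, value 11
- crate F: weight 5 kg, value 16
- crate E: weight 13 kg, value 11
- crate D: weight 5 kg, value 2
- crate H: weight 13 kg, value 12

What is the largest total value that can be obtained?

44

Allowing fractional choices, the relaxed optimum would be about 52.2, but items are indivisible.
crate C + crate F + crate H: weight 4 + 5 + 13 = 22 ≤ 24, value 15 + 16 + 12 = 43.
crate C + crate A + crate F + crate D: weight 4 + 4 + 5 + 5 = 18 ≤ 24, value 15 + 11 + 16 + 2 = 44.
crate C + crate A + crate F: weight 4 + 4 + 5 = 13 ≤ 24, value 15 + 11 + 16 = 42.
Best is crate C, crate A, crate F, and crate D with total value 44.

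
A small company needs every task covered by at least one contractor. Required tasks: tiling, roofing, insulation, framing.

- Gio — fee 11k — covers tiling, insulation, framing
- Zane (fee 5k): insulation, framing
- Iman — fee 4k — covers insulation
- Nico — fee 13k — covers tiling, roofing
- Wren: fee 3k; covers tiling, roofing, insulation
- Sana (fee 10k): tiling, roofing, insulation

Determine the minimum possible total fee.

Choose Zane and Wren: together they cover tiling, roofing, insulation, framing — every task.
Total fee: 5 + 3 = 8.
No cover costs less than 8.

8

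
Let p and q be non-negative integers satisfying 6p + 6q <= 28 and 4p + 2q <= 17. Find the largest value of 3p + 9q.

Relaxing integrality, the LP optimum is 42.00 at (p,q) = (0, 4.67), which is not an integer point.
(p,q)=(0,4): 6·0+6·4=24≤28, 4·0+2·4=8≤17, objective 36.
(p,q)=(1,3): 6·1+6·3=24≤28, 4·1+2·3=10≤17, objective 30.
(p,q)=(0,3): 6·0+6·3=18≤28, 4·0+2·3=6≤17, objective 27.
No feasible integer point exceeds 36.

36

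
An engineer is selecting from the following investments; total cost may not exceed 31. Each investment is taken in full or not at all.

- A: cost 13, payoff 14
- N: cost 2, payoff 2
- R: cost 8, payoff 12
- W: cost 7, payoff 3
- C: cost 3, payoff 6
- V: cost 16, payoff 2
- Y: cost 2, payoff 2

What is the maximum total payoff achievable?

36

Allowing fractional choices, the relaxed optimum would be about 37.3, but investments are indivisible.
A + N + R + C + Y: cost 13 + 2 + 8 + 3 + 2 = 28 ≤ 31, payoff 14 + 2 + 12 + 6 + 2 = 36.
A + R + W + C: cost 13 + 8 + 7 + 3 = 31 ≤ 31, payoff 14 + 12 + 3 + 6 = 35.
A + N + R + C: cost 13 + 2 + 8 + 3 = 26 ≤ 31, payoff 14 + 2 + 12 + 6 = 34.
Best is A, N, R, C, and Y with total payoff 36.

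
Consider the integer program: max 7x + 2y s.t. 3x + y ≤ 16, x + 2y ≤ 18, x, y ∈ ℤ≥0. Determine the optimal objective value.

37

Relaxing integrality, the LP optimum is 37.33 at (x,y) = (5.33, 0), which is not an integer point.
(x,y)=(5,1): 3·5+1·1=16≤16, 1·5+2·1=7≤18, objective 37.
(x,y)=(5,0): 3·5+1·0=15≤16, 1·5+2·0=5≤18, objective 35.
(x,y)=(4,2): 3·4+1·2=14≤16, 1·4+2·2=8≤18, objective 32.
(x,y)=(4,1): 3·4+1·1=13≤16, 1·4+2·1=6≤18, objective 30.
No feasible integer point exceeds 37.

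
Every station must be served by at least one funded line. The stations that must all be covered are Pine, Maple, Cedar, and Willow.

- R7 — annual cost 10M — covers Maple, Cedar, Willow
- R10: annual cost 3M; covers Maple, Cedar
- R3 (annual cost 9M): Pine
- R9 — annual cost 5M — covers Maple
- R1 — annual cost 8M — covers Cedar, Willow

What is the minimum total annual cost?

Choose R7 and R3: together they cover Pine, Maple, Cedar, Willow — every station.
Total annual cost: 10 + 9 = 19.

19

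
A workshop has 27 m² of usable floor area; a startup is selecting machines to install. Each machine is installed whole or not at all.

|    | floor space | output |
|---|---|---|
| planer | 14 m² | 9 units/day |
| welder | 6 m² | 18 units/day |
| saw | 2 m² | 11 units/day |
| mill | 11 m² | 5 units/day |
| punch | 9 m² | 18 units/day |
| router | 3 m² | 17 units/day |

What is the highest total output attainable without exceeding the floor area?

64

Treat it as a binary knapsack problem.
Take welder, saw, punch, and router: floor space 6 + 2 + 9 + 3 = 20 ≤ 27, output 18 + 11 + 18 + 17 = 64.
No other feasible combination does better.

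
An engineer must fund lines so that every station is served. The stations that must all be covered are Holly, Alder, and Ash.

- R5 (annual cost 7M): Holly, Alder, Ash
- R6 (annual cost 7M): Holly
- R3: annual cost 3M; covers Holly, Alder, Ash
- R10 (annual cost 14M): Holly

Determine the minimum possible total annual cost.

This is an integer covering problem.
R3 alone covers Holly, Alder, Ash — every station.
Total annual cost: 3.
No cover costs less than 3.

3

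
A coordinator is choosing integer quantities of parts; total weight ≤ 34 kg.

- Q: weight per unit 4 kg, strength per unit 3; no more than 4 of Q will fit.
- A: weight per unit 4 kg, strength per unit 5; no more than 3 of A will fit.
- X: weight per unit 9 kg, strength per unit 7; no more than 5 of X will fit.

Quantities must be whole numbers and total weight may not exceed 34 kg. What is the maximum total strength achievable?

This is a bounded integer knapsack.
A has the best ratio (5/4); taking only A gives at most 3×5 = 15 (stopped by the supply cap of 3).
Mixing does better — 1×Q, 3×A, and 2×X: weight 34 ≤ 34, strength 1·3 + 3·5 + 2·7 = 32.

32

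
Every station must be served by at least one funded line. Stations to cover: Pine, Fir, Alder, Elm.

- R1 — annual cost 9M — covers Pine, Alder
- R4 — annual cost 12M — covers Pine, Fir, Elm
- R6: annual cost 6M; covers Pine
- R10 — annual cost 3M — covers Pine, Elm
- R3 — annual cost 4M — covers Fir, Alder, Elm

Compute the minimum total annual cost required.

7

Choose R10 and R3: together they cover Pine, Fir, Alder, Elm — every station.
Total annual cost: 3 + 4 = 7.
No cover costs less than 7.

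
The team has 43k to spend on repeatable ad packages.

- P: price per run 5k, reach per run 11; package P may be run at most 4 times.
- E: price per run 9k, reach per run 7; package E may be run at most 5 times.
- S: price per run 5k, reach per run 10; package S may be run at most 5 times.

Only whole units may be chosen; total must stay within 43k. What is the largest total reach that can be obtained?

Take 4×P and 4×S: price 40 ≤ 43, reach 4·11 + 4·10 = 84.
P has the best ratio (11/5) and is taken to its limit of 4; remaining capacity is filled optimally with the others.

84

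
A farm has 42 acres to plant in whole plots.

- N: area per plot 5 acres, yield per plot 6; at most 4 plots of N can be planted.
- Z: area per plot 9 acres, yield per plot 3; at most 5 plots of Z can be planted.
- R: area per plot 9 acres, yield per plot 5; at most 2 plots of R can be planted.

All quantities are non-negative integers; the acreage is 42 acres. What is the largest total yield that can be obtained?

Take 4×N and 2×R: area 38 ≤ 42, yield 4·6 + 2·5 = 34.
N has the best ratio (6/5) and is taken to its limit of 4; remaining capacity is filled optimally with the others.

34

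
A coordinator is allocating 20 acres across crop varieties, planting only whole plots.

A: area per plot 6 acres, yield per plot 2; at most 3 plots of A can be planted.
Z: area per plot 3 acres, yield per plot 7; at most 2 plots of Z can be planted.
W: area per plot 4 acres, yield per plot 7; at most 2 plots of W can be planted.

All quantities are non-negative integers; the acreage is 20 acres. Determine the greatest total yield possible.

Take 1×A, 2×Z, and 2×W: area 20 ≤ 20, yield 1·2 + 2·7 + 2·7 = 30.
Z has the best ratio (7/3) and is taken to its limit of 2; remaining capacity is filled optimally with the others.

30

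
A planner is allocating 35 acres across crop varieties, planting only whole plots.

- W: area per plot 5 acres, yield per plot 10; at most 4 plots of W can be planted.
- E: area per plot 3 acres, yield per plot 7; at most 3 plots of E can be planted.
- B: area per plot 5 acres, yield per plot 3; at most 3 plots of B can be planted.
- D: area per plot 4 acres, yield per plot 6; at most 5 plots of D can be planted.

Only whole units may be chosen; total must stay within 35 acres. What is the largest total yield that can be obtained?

67

E has the best ratio (7/3); taking only E gives at most 3×7 = 21 (stopped by the supply cap of 3).
Mixing does better — 4×W, 3×E, and 1×D: area 33 ≤ 35, yield 4·10 + 3·7 + 1·6 = 67.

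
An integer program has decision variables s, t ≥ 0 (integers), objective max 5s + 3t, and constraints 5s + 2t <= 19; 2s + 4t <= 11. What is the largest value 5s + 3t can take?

(s,t)=(3,1): 5·3+2·1=17≤19, 2·3+4·1=10≤11, objective 18.
(s,t)=(3,0): 5·3+2·0=15≤19, 2·3+4·0=6≤11, objective 15.
(s,t)=(2,1): 5·2+2·1=12≤19, 2·2+4·1=8≤11, objective 13.
Maximum is 18 at (s,t)=(3,1).

18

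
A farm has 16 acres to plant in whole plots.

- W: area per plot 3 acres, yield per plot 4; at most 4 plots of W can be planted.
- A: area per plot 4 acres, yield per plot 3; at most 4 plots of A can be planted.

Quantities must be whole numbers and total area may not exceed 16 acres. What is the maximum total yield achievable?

4×W: area 12 ≤ 16, yield 4·4 = 16.
4×W and 1×A: area 16 ≤ 16, yield 4·4 + 1·3 = 19.
Best is 19.

19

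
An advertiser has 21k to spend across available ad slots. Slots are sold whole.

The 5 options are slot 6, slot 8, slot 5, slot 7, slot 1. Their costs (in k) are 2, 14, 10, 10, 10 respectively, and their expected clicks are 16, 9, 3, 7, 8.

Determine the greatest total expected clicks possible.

This is a 0-1 knapsack instance.
Take slot 6 and slot 8: cost 2 + 14 = 16 ≤ 21, expected clicks 16 + 9 = 25.
No other feasible combination does better.

25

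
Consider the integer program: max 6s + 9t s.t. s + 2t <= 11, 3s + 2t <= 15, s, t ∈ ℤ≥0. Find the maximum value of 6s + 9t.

(s,t)=(1,5) is feasible, giving 51.
(s,t)=(2,4) is feasible, giving 48.
(s,t)=(3,3) is feasible, giving 45.
The best lattice point is (1,5), giving 51.

51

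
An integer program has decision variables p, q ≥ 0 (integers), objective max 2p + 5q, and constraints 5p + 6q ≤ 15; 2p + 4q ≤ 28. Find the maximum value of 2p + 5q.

10

(p,q)=(0,2): 5·0+6·2=12≤15, 2·0+4·2=8≤28, objective 10.
(p,q)=(1,1): 5·1+6·1=11≤15, 2·1+4·1=6≤28, objective 7.
(p,q)=(0,1): 5·0+6·1=6≤15, 2·0+4·1=4≤28, objective 5.
No feasible integer point exceeds 10.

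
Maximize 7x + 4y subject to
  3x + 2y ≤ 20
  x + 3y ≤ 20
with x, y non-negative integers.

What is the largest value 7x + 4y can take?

46

The continuous relaxation peaks at (6.67, 0) with value 46.67; rounding to a feasible lattice point costs some objective.
(x,y)=(6,1): 3·6+2·1=20≤20, 1·6+3·1=9≤20, objective 46.
(x,y)=(5,2): 3·5+2·2=19≤20, 1·5+3·2=11≤20, objective 43.
The best lattice point is (6,1), giving 46.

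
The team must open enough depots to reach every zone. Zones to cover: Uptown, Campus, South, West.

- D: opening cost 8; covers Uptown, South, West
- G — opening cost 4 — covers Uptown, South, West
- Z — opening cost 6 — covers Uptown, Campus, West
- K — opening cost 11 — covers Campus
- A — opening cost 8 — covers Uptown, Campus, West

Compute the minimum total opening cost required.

This is a weighted set-cover instance.
Choose G and Z: together they cover Uptown, Campus, South, West — every zone.
Total opening cost: 4 + 6 = 10.
No cover costs less than 10.

10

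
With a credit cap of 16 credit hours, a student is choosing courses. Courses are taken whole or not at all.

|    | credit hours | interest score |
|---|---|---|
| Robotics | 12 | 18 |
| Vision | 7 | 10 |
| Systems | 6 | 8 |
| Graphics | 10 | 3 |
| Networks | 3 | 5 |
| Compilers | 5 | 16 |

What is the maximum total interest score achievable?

Treat it as a binary knapsack problem.
Vision + Networks + Compilers: credit hours 7 + 3 + 5 = 15 ≤ 16, interest score 10 + 5 + 16 = 31.
Systems + Networks + Compilers: credit hours 6 + 3 + 5 = 14 ≤ 16, interest score 8 + 5 + 16 = 29.
Best is Vision, Networks, and Compilers with total interest score 31.

31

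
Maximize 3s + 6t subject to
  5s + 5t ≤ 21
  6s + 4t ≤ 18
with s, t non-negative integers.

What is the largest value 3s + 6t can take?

24

Relaxing integrality, the LP optimum is 25.20 at (s,t) = (0, 4.2), which is not an integer point.
(s,t)=(0,4): 5·0+5·4=20≤21, 6·0+4·4=16≤18, objective 24.
(s,t)=(1,3): 5·1+5·3=20≤21, 6·1+4·3=18≤18, objective 21.
(s,t)=(0,3): 5·0+5·3=15≤21, 6·0+4·3=12≤18, objective 18.
Maximum is 24 at (s,t)=(0,4).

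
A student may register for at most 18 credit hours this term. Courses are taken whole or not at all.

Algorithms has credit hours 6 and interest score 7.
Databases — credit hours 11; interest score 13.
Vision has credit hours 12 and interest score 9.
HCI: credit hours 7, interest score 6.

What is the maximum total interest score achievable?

20

Allowing fractional choices, the relaxed optimum would be about 20.9, but courses are indivisible.
Databases + HCI: credit hours 11 + 7 = 18 ≤ 18, interest score 13 + 6 = 19.
Algorithms + Databases: credit hours 6 + 11 = 17 ≤ 18, interest score 7 + 13 = 20.
Best is Algorithms and Databases with total interest score 20.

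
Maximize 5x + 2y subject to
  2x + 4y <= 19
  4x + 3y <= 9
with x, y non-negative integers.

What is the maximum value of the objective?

10

The continuous relaxation peaks at (2.25, 0) with value 11.25; rounding to a feasible lattice point costs some objective.
(x,y)=(2,0) is feasible, giving 10.
(x,y)=(1,1) is feasible, giving 7.
Maximum is 10 at (x,y)=(2,0).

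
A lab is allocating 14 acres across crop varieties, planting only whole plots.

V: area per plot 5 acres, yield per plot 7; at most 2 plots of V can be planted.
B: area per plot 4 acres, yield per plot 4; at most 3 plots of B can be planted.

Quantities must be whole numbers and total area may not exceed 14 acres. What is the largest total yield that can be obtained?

18

V has the best ratio (7/5); taking only V gives at most 2×7 = 14 (stopped by the area limit).
Mixing does better — 2×V and 1×B: area 14 ≤ 14, yield 2·7 + 1·4 = 18.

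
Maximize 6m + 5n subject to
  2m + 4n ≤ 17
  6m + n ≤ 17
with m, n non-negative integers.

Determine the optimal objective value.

27

(m,n)=(2,3) is feasible, giving 27.
(m,n)=(2,2) is feasible, giving 22.
(m,n)=(1,3) is feasible, giving 21.
Maximum is 27 at (m,n)=(2,3).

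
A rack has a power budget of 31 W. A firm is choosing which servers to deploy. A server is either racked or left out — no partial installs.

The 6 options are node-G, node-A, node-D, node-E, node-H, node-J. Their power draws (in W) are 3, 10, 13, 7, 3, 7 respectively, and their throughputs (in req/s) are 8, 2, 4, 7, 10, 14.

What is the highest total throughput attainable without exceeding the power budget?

Take node-G, node-A, node-E, node-H, and node-J: power draw 3 + 10 + 7 + 3 + 7 = 30 ≤ 31, throughput 8 + 2 + 7 + 10 + 14 = 41.
No other feasible combination does better.

41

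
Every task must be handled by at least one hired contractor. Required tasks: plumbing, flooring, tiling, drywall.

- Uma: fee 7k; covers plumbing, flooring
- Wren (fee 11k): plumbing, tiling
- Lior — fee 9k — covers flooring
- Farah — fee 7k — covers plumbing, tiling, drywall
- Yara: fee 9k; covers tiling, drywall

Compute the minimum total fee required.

Choose Uma and Farah: together they cover plumbing, flooring, tiling, drywall — every task.
Total fee: 7 + 7 = 14.
No cover costs less than 14.

14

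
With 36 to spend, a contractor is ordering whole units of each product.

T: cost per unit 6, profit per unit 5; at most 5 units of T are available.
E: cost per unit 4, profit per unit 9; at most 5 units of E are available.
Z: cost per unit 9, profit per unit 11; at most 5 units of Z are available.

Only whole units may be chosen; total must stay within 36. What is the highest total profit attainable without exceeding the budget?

61

This is a bounded integer knapsack.
1×T, 5×E, and 1×Z: cost 35 ≤ 36, profit 1·5 + 5·9 + 1·11 = 61.
4×E and 2×Z: cost 34 ≤ 36, profit 4·9 + 2·11 = 58.
Best is 61.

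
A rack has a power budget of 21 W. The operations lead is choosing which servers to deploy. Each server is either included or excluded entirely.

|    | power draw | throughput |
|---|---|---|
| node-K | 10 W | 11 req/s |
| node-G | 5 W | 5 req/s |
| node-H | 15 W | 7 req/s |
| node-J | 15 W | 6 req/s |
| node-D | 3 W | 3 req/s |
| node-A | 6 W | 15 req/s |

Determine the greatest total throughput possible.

31

This is an integer program with binary decision variables.
node-K + node-A: power draw 10 + 6 = 16 ≤ 21, throughput 11 + 15 = 26.
node-K + node-G + node-A: power draw 10 + 5 + 6 = 21 ≤ 21, throughput 11 + 5 + 15 = 31.
node-K + node-D + node-A: power draw 10 + 3 + 6 = 19 ≤ 21, throughput 11 + 3 + 15 = 29.
Best is node-K, node-G, and node-A with total throughput 31.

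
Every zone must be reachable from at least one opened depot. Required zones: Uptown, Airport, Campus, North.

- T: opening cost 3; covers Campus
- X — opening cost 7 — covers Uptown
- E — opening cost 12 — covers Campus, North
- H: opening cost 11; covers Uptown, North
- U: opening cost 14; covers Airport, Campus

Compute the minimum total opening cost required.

25

The greedy cost-per-new-zone heuristic would pick T, H, and U for 28, but a cheaper cover exists.
Choose H and U: together they cover Uptown, Airport, Campus, North — every zone.
Total opening cost: 11 + 14 = 25.
No cover costs less than 25.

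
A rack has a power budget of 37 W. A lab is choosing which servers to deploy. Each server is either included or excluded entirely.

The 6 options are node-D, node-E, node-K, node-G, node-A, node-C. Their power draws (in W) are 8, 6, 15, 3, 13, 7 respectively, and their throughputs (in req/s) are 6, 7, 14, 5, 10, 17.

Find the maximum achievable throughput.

45

Allowing fractional choices, the relaxed optimum would be about 47.6, but servers are indivisible.
node-D + node-E + node-G + node-A + node-C: power draw 8 + 6 + 3 + 13 + 7 = 37 ≤ 37, throughput 6 + 7 + 5 + 10 + 17 = 45.
node-D + node-E + node-K + node-C: power draw 8 + 6 + 15 + 7 = 36 ≤ 37, throughput 6 + 7 + 14 + 17 = 44.
Best is node-D, node-E, node-G, node-A, and node-C with total throughput 45.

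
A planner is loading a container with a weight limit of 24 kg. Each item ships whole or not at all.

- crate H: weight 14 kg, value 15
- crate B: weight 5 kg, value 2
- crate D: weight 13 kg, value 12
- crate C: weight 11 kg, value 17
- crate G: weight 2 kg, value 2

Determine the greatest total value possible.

crate C + crate G: weight 11 + 2 = 13 ≤ 24, value 17 + 2 = 19.
crate D + crate C: weight 13 + 11 = 24 ≤ 24, value 12 + 17 = 29.
crate B + crate C + crate G: weight 5 + 11 + 2 = 18 ≤ 24, value 2 + 17 + 2 = 21.
Best is crate D and crate C with total value 29.

29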